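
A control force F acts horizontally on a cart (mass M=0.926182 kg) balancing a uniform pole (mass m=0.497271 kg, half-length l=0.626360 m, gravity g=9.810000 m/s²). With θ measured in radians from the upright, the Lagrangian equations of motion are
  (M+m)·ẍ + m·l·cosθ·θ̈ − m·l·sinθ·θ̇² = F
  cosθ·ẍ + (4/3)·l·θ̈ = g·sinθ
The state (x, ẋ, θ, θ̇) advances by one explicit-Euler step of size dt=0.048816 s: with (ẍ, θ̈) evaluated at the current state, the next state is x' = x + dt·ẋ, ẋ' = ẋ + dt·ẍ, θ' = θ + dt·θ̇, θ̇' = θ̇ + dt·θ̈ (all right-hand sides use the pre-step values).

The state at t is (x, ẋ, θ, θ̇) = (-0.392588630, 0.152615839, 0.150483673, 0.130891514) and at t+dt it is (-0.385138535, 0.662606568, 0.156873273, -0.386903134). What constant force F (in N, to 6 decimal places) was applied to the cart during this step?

ẍ = (ẋ'−ẋ)/dt = (0.662606568−0.152615839)/0.048816 = 10.447204
θ̈ = (θ̇'−θ̇)/dt = (-0.386903134−0.130891514)/0.048816 = -10.607068
sinθ=0.149916, cosθ=0.988699
F = (M+m)·ẍ + m·l·cosθ·θ̈ − m·l·sinθ·θ̇² = 14.871104 + -3.266453 − 0.000800 = 11.603851

F = 11.603851 N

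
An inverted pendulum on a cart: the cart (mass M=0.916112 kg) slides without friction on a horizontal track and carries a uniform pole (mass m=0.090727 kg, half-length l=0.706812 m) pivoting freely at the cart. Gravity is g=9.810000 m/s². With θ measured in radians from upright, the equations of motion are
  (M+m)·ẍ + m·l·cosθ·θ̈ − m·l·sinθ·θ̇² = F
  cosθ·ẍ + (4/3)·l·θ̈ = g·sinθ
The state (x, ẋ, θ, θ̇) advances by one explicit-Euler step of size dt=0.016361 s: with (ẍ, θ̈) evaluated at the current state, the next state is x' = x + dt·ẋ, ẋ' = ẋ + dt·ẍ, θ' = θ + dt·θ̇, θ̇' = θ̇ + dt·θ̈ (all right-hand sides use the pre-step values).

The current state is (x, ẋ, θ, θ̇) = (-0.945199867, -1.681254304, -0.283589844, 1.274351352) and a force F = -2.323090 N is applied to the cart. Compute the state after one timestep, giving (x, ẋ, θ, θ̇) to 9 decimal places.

sinθ=-0.279803900, cosθ=0.960057174
temp = (F + m·l·θ̇²·sinθ)/(M+m) = (-2.323090 + -0.029138863)/1.006839 = -2.336251240
θ̈ = (g·sinθ − cosθ·temp)/(l·(4/3 − m·cos²θ/(M+m))) = -0.567992766
ẍ = temp − m·l·θ̈·cosθ/(M+m) = -2.301519997
Euler: x'=-0.945199867+0.016361·-1.681254304=-0.972706869, ẋ'=-1.681254304+0.016361·-2.301519997=-1.718909473
       θ'=-0.283589844+0.016361·1.274351352=-0.262740182, θ̇'=1.274351352+0.016361·-0.567992766=1.265058422

(-0.972706869, -1.718909473, -0.262740182, 1.265058422)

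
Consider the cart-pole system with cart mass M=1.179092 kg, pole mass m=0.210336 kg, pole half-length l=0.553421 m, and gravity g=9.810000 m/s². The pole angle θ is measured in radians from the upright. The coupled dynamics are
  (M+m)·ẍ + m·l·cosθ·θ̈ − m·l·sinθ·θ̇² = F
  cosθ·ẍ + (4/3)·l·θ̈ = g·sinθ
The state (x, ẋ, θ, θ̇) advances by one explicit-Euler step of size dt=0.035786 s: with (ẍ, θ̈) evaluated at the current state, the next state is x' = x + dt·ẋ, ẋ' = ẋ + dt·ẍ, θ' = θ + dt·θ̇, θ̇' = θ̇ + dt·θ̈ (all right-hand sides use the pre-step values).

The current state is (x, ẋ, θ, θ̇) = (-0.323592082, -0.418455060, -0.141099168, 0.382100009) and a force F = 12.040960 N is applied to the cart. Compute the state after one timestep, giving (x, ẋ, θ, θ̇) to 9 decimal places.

(-0.338566915, -0.063316927, -0.127425337, -0.161309452)

sinθ=-0.140631444, cosθ=0.990062017
temp = (F + m·l·θ̇²·sinθ)/(M+m) = (12.040960 + -0.002390043)/1.389428 = 8.664407192
θ̈ = (g·sinθ − cosθ·temp)/(l·(4/3 − m·cos²θ/(M+m))) = -15.184973489
ẍ = temp − m·l·θ̈·cosθ/(M+m) = 9.923940441
Euler: x'=-0.323592082+0.035786·-0.418455060=-0.338566915, ẋ'=-0.418455060+0.035786·9.923940441=-0.063316927
       θ'=-0.141099168+0.035786·0.382100009=-0.127425337, θ̇'=0.382100009+0.035786·-15.184973489=-0.161309452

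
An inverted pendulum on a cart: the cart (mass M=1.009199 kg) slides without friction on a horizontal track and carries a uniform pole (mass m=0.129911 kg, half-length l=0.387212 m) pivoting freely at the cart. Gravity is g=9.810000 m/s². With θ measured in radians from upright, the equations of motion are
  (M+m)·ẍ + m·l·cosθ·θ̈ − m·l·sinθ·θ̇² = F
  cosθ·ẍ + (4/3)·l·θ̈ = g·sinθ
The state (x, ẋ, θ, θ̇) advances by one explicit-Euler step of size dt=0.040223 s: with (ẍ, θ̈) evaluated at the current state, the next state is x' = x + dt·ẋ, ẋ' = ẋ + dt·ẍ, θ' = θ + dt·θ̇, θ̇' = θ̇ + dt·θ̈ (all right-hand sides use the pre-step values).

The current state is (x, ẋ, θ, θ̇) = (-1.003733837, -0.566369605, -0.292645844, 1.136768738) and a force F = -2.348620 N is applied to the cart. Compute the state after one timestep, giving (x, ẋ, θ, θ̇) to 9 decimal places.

sinθ=-0.288486585, cosθ=0.957483937
temp = (F + m·l·θ̇²·sinθ)/(M+m) = (-2.348620 + -0.018752734)/1.139110 = -2.078265255
θ̈ = (g·sinθ − cosθ·temp)/(l·(4/3 − m·cos²θ/(M+m))) = -1.765766243
ẍ = temp − m·l·θ̈·cosθ/(M+m) = -2.003604259
Euler: x'=-1.003733837+0.040223·-0.566369605=-1.026514922, ẋ'=-0.566369605+0.040223·-2.003604259=-0.646960579
       θ'=-0.292645844+0.040223·1.136768738=-0.246921595, θ̇'=1.136768738+0.040223·-1.765766243=1.065744322

(-1.026514922, -0.646960579, -0.246921595, 1.065744322)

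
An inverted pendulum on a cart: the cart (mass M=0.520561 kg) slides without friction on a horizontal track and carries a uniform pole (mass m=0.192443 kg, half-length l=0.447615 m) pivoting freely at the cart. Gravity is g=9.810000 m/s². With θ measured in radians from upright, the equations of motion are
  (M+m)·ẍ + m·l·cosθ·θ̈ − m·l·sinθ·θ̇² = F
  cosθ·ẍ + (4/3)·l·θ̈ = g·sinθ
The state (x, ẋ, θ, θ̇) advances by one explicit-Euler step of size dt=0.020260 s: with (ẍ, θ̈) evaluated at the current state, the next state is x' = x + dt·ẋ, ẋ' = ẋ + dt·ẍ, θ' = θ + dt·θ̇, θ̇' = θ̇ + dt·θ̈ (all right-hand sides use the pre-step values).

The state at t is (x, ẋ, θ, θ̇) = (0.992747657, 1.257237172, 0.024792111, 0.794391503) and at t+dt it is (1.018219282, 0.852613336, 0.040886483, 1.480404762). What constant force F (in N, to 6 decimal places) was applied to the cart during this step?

F = -11.325293 N

ẍ = (ẋ'−ẋ)/dt = (0.852613336−1.257237172)/0.020260 = -19.971561
θ̈ = (θ̇'−θ̇)/dt = (1.480404762−0.794391503)/0.020260 = 33.860477
sinθ=0.024790, cosθ=0.999693
F = (M+m)·ẍ + m·l·cosθ·θ̈ − m·l·sinθ·θ̇² = -14.239803 + 2.915858 − 0.001348 = -11.325293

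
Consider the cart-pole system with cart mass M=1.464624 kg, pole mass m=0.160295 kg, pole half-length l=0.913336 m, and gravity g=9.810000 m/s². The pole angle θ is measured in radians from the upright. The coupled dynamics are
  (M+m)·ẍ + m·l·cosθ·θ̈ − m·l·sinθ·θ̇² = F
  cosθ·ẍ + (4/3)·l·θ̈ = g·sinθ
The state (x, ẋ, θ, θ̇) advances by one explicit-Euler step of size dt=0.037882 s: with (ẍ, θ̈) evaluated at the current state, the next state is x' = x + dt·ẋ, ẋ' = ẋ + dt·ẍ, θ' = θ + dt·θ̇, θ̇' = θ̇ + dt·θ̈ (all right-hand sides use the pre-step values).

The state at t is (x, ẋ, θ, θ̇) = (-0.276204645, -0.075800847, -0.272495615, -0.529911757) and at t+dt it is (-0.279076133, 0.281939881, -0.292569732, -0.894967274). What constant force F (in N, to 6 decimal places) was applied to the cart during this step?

ẍ = (ẋ'−ẋ)/dt = (0.281939881−-0.075800847)/0.037882 = 9.443554
θ̈ = (θ̇'−θ̇)/dt = (-0.894967274−-0.529911757)/0.037882 = -9.636648
sinθ=-0.269136, cosθ=0.963102
F = (M+m)·ẍ + m·l·cosθ·θ̈ − m·l·sinθ·θ̇² = 15.345011 + -1.358779 − -0.011064 = 13.997296

F = 13.997296 N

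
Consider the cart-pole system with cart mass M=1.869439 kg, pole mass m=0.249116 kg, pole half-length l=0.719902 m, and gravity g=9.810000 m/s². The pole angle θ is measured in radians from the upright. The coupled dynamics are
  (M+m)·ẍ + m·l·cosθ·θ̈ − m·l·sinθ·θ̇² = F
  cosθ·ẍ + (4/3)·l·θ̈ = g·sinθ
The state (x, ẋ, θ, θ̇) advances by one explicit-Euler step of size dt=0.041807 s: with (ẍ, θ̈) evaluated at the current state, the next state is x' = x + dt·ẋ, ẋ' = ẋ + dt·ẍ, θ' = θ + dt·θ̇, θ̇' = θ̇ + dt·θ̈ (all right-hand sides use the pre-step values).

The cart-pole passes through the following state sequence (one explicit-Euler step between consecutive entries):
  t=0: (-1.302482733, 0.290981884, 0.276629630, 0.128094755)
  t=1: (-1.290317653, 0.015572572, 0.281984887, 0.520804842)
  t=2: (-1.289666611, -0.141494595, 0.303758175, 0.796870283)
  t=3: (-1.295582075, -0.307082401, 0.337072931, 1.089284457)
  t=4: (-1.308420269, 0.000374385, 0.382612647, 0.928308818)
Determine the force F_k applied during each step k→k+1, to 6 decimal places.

F_0 = -12.336515 N
F_1 = -6.835395 N
F_2 = -7.228226 N
F_3 = 14.858211 N

step 0→1:
  ẍ = (ẋ'−ẋ)/dt = (0.015572572−0.290981884)/0.041807 = -6.587636
  θ̈ = (θ̇'−θ̇)/dt = (0.520804842−0.128094755)/0.041807 = 9.393405
  sinθ=0.273115, cosθ=0.961981
  F = (M+m)·ẍ + m·l·cosθ·θ̈ − m·l·sinθ·θ̇² = -13.956270 + 1.620559 − 0.000804 = -12.336515
step 1→2:
  ẍ = (ẋ'−ẋ)/dt = (-0.141494595−0.015572572)/0.041807 = -3.756959
  θ̈ = (θ̇'−θ̇)/dt = (0.796870283−0.520804842)/0.041807 = 6.603331
  sinθ=0.278263, cosθ=0.960505
  F = (M+m)·ẍ + m·l·cosθ·θ̈ − m·l·sinθ·θ̇² = -7.959323 + 1.137464 − 0.013536 = -6.835395
step 2→3:
  ẍ = (ẋ'−ẋ)/dt = (-0.307082401−-0.141494595)/0.041807 = -3.960767
  θ̈ = (θ̇'−θ̇)/dt = (1.089284457−0.796870283)/0.041807 = 6.994383
  sinθ=0.299108, cosθ=0.954219
  F = (M+m)·ẍ + m·l·cosθ·θ̈ − m·l·sinθ·θ̇² = -8.391104 + 1.196940 − 0.034063 = -7.228226
step 3→4:
  ẍ = (ẋ'−ẋ)/dt = (0.000374385−-0.307082401)/0.041807 = 7.354194
  θ̈ = (θ̇'−θ̇)/dt = (0.928308818−1.089284457)/0.041807 = -3.850447
  sinθ=0.330726, cosθ=0.943727
  F = (M+m)·ẍ + m·l·cosθ·θ̈ − m·l·sinθ·θ̇² = 15.580264 + -0.651677 − 0.070376 = 14.858211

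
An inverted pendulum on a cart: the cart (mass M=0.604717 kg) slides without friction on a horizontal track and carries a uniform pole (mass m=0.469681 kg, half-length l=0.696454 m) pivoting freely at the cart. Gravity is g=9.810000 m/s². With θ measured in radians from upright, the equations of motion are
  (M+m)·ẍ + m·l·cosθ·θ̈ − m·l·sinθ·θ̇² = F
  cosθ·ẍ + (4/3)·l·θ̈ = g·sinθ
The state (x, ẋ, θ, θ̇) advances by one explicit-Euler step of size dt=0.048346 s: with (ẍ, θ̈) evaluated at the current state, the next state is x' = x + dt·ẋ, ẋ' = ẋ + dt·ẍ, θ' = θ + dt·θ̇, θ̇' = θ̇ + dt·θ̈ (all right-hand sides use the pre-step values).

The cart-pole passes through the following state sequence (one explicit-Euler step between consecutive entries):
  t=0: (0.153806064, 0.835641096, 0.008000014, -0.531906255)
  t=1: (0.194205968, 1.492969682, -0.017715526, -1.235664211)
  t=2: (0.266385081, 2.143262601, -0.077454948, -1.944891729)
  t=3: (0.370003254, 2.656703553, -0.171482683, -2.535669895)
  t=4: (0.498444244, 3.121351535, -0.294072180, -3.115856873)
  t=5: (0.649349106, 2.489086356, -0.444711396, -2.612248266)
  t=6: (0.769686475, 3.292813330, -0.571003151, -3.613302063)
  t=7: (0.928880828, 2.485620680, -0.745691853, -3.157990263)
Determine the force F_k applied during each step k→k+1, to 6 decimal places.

step 0→1:
  ẍ = (ẋ'−ẋ)/dt = (1.492969682−0.835641096)/0.048346 = 13.596339
  θ̈ = (θ̇'−θ̇)/dt = (-1.235664211−-0.531906255)/0.048346 = -14.556695
  sinθ=0.008000, cosθ=0.999968
  F = (M+m)·ẍ + m·l·cosθ·θ̈ − m·l·sinθ·θ̇² = 14.607879 + -4.761506 − 0.000740 = 9.845633
step 1→2:
  ẍ = (ẋ'−ẋ)/dt = (2.143262601−1.492969682)/0.048346 = 13.450811
  θ̈ = (θ̇'−θ̇)/dt = (-1.944891729−-1.235664211)/0.048346 = -14.669828
  sinθ=-0.017715, cosθ=0.999843
  F = (M+m)·ẍ + m·l·cosθ·θ̈ − m·l·sinθ·θ̇² = 14.451525 + -4.797912 − -0.008848 = 9.662460
step 2→3:
  ẍ = (ẋ'−ẋ)/dt = (2.656703553−2.143262601)/0.048346 = 10.620133
  θ̈ = (θ̇'−θ̇)/dt = (-2.535669895−-1.944891729)/0.048346 = -12.219794
  sinθ=-0.077378, cosθ=0.997002
  F = (M+m)·ẍ + m·l·cosθ·θ̈ − m·l·sinθ·θ̇² = 11.410250 + -3.985247 − -0.095742 = 7.520744
step 3→4:
  ẍ = (ẋ'−ẋ)/dt = (3.121351535−2.656703553)/0.048346 = 9.610888
  θ̈ = (θ̇'−θ̇)/dt = (-3.115856873−-2.535669895)/0.048346 = -12.000723
  sinθ=-0.170643, cosθ=0.985333
  F = (M+m)·ẍ + m·l·cosθ·θ̈ − m·l·sinθ·θ̇² = 10.325919 + -3.867994 − -0.358898 = 6.816822
step 4→5:
  ẍ = (ẋ'−ẋ)/dt = (2.489086356−3.121351535)/0.048346 = -13.077921
  θ̈ = (θ̇'−θ̇)/dt = (-2.612248266−-3.115856873)/0.048346 = 10.416758
  sinθ=-0.289852, cosθ=0.957071
  F = (M+m)·ẍ + m·l·cosθ·θ̈ − m·l·sinθ·θ̇² = -14.050892 + 3.261162 − -0.920506 = -9.869224
step 5→6:
  ẍ = (ẋ'−ẋ)/dt = (3.292813330−2.489086356)/0.048346 = 16.624477
  θ̈ = (θ̇'−θ̇)/dt = (-3.613302063−-2.612248266)/0.048346 = -20.706031
  sinθ=-0.430197, cosθ=0.902735
  F = (M+m)·ẍ + m·l·cosθ·θ̈ − m·l·sinθ·θ̇² = 17.861305 + -6.114381 − -0.960267 = 12.707191
step 6→7:
  ẍ = (ẋ'−ẋ)/dt = (2.485620680−3.292813330)/0.048346 = -16.696162
  θ̈ = (θ̇'−θ̇)/dt = (-3.157990263−-3.613302063)/0.048346 = 9.417776
  sinθ=-0.540476, cosθ=0.841359
  F = (M+m)·ẍ + m·l·cosθ·θ̈ − m·l·sinθ·θ̇² = -17.938323 + 2.591942 − -2.308238 = -13.038143

F_0 = 9.845633 N
F_1 = 9.662460 N
F_2 = 7.520744 N
F_3 = 6.816822 N
F_4 = -9.869224 N
F_5 = 12.707191 N
F_6 = -13.038143 N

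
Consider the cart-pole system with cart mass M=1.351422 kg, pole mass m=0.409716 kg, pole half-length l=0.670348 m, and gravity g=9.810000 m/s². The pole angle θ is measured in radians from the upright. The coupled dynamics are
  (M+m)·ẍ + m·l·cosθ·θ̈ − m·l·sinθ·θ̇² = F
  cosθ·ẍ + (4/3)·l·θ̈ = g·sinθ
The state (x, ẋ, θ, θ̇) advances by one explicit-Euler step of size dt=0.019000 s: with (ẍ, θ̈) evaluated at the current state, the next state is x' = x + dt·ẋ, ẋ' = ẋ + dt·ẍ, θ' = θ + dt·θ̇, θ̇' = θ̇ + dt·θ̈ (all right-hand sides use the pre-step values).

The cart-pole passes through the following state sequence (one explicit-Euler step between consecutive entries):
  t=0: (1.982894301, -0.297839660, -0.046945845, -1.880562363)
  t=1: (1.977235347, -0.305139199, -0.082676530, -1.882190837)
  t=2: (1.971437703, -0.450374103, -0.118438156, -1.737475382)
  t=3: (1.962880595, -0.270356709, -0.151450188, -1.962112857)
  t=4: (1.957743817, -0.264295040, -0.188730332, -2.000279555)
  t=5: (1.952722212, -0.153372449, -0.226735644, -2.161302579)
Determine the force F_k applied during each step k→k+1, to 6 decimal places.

step 0→1:
  ẍ = (ẋ'−ẋ)/dt = (-0.305139199−-0.297839660)/0.019000 = -0.384186
  θ̈ = (θ̇'−θ̇)/dt = (-1.882190837−-1.880562363)/0.019000 = -0.085709
  sinθ=-0.046929, cosθ=0.998898
  F = (M+m)·ẍ + m·l·cosθ·θ̈ − m·l·sinθ·θ̇² = -0.676605 + -0.023514 − -0.045582 = -0.654537
step 1→2:
  ẍ = (ẋ'−ẋ)/dt = (-0.450374103−-0.305139199)/0.019000 = -7.643942
  θ̈ = (θ̇'−θ̇)/dt = (-1.737475382−-1.882190837)/0.019000 = 7.616603
  sinθ=-0.082582, cosθ=0.996584
  F = (M+m)·ẍ + m·l·cosθ·θ̈ − m·l·sinθ·θ̇² = -13.462037 + 2.084772 − -0.080352 = -11.296913
step 2→3:
  ẍ = (ẋ'−ẋ)/dt = (-0.270356709−-0.450374103)/0.019000 = 9.474600
  θ̈ = (θ̇'−θ̇)/dt = (-1.962112857−-1.737475382)/0.019000 = -11.823025
  sinθ=-0.118161, cosθ=0.992994
  F = (M+m)·ẍ + m·l·cosθ·θ̈ − m·l·sinθ·θ̇² = 16.686078 + -3.224472 − -0.097971 = 13.559576
step 3→4:
  ẍ = (ẋ'−ẋ)/dt = (-0.264295040−-0.270356709)/0.019000 = 0.319035
  θ̈ = (θ̇'−θ̇)/dt = (-2.000279555−-1.962112857)/0.019000 = -2.008774
  sinθ=-0.150872, cosθ=0.988553
  F = (M+m)·ẍ + m·l·cosθ·θ̈ − m·l·sinθ·θ̇² = 0.561865 + -0.545399 − -0.159529 = 0.175995
step 4→5:
  ẍ = (ẋ'−ẋ)/dt = (-0.153372449−-0.264295040)/0.019000 = 5.838031
  θ̈ = (θ̇'−θ̇)/dt = (-2.161302579−-2.000279555)/0.019000 = -8.474896
  sinθ=-0.187612, cosθ=0.982243
  F = (M+m)·ẍ + m·l·cosθ·θ̈ − m·l·sinθ·θ̇² = 10.281578 + -2.286318 − -0.206170 = 8.201430

F_0 = -0.654537 N
F_1 = -11.296913 N
F_2 = 13.559576 N
F_3 = 0.175995 N
F_4 = 8.201430 N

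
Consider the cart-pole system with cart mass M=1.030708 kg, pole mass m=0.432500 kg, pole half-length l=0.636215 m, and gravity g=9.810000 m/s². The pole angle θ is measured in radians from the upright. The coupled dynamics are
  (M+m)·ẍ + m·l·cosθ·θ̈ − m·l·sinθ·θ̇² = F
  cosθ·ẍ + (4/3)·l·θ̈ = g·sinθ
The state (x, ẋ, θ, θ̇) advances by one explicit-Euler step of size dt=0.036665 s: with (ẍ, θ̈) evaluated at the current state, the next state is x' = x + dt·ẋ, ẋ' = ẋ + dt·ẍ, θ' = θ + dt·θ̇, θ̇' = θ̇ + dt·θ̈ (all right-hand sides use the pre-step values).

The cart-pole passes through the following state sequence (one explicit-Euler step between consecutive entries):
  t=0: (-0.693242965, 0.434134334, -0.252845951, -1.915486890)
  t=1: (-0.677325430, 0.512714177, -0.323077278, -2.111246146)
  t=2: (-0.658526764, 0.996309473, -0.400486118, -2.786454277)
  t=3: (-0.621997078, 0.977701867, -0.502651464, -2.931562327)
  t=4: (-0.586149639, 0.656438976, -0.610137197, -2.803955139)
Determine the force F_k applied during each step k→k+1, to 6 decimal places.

step 0→1:
  ẍ = (ẋ'−ẋ)/dt = (0.512714177−0.434134334)/0.036665 = 2.143184
  θ̈ = (θ̇'−θ̇)/dt = (-2.111246146−-1.915486890)/0.036665 = -5.339131
  sinθ=-0.250160, cosθ=0.968204
  F = (M+m)·ẍ + m·l·cosθ·θ̈ − m·l·sinθ·θ̇² = 3.135924 + -1.422419 − -0.252561 = 1.966066
step 1→2:
  ẍ = (ẋ'−ẋ)/dt = (0.996309473−0.512714177)/0.036665 = 13.189562
  θ̈ = (θ̇'−θ̇)/dt = (-2.786454277−-2.111246146)/0.036665 = -18.415604
  sinθ=-0.317486, cosθ=0.948263
  F = (M+m)·ẍ + m·l·cosθ·θ̈ − m·l·sinθ·θ̇² = 19.299073 + -4.805126 − -0.389397 = 14.883344
step 2→3:
  ẍ = (ẋ'−ẋ)/dt = (0.977701867−0.996309473)/0.036665 = -0.507503
  θ̈ = (θ̇'−θ̇)/dt = (-2.931562327−-2.786454277)/0.036665 = -3.957672
  sinθ=-0.389866, cosθ=0.920872
  F = (M+m)·ẍ + m·l·cosθ·θ̈ − m·l·sinθ·θ̇² = -0.742583 + -1.002834 − -0.832931 = -0.912485
step 3→4:
  ẍ = (ẋ'−ẋ)/dt = (0.656438976−0.977701867)/0.036665 = -8.762113
  θ̈ = (θ̇'−θ̇)/dt = (-2.803955139−-2.931562327)/0.036665 = 3.480354
  sinθ=-0.481751, cosθ=0.876308
  F = (M+m)·ẍ + m·l·cosθ·θ̈ − m·l·sinθ·θ̇² = -12.820795 + 0.839209 − -1.139228 = -10.842357

F_0 = 1.966066 N
F_1 = 14.883344 N
F_2 = -0.912485 N
F_3 = -10.842357 N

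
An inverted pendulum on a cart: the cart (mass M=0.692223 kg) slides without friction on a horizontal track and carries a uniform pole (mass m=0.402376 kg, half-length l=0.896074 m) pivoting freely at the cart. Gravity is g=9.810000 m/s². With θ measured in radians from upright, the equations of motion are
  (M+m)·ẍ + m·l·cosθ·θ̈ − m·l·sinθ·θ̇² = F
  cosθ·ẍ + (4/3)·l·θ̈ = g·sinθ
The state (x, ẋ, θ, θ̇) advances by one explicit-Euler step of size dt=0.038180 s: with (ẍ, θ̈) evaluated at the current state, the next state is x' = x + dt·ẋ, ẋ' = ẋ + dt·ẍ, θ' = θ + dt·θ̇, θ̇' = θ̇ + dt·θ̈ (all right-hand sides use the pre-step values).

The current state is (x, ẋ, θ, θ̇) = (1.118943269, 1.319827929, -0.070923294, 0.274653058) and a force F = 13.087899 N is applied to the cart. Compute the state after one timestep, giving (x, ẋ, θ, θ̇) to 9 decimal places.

sinθ=-0.070863850, cosθ=0.997485997
temp = (F + m·l·θ̇²·sinθ)/(M+m) = (13.087899 + -0.001927390)/1.094599 = 11.955037059
θ̈ = (g·sinθ − cosθ·temp)/(l·(4/3 − m·cos²θ/(M+m))) = -14.555759306
ẍ = temp − m·l·θ̈·cosθ/(M+m) = 16.737620673
Euler: x'=1.118943269+0.038180·1.319827929=1.169334299, ẋ'=1.319827929+0.038180·16.737620673=1.958870286
       θ'=-0.070923294+0.038180·0.274653058=-0.060437040, θ̇'=0.274653058+0.038180·-14.555759306=-0.281085832

(1.169334299, 1.958870286, -0.060437040, -0.281085832)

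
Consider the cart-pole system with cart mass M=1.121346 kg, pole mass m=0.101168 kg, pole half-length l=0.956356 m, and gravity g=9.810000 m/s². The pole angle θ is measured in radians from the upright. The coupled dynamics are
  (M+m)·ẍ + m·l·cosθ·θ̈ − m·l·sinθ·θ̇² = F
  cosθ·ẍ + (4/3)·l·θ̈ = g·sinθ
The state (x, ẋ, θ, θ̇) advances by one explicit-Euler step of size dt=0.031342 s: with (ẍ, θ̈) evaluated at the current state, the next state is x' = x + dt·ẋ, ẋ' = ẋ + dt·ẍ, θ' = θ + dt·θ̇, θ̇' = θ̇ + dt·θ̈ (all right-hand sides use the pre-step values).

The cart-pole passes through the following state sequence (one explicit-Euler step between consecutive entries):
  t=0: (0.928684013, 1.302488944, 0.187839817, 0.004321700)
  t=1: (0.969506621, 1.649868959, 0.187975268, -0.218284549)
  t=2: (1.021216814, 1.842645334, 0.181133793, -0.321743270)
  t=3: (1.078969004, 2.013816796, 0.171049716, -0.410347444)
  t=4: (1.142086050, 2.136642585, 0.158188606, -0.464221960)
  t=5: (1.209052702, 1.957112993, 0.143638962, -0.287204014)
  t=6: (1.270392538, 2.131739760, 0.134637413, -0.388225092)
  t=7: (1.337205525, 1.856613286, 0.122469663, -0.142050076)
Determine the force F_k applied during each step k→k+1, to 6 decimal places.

step 0→1:
  ẍ = (ẋ'−ẋ)/dt = (1.649868959−1.302488944)/0.031342 = 11.083531
  θ̈ = (θ̇'−θ̇)/dt = (-0.218284549−0.004321700)/0.031342 = -7.102490
  sinθ=0.186737, cosθ=0.982410
  F = (M+m)·ẍ + m·l·cosθ·θ̈ − m·l·sinθ·θ̇² = 13.549771 + -0.675097 − 0.000000 = 12.874674
step 1→2:
  ẍ = (ẋ'−ẋ)/dt = (1.842645334−1.649868959)/0.031342 = 6.150736
  θ̈ = (θ̇'−θ̇)/dt = (-0.321743270−-0.218284549)/0.031342 = -3.300961
  sinθ=0.186870, cosθ=0.982385
  F = (M+m)·ẍ + m·l·cosθ·θ̈ − m·l·sinθ·θ̇² = 7.519361 + -0.313751 − 0.000861 = 7.204749
step 2→3:
  ẍ = (ẋ'−ẋ)/dt = (2.013816796−1.842645334)/0.031342 = 5.461408
  θ̈ = (θ̇'−θ̇)/dt = (-0.410347444−-0.321743270)/0.031342 = -2.827011
  sinθ=0.180145, cosθ=0.983640
  F = (M+m)·ẍ + m·l·cosθ·θ̈ − m·l·sinθ·θ̇² = 6.676648 + -0.269046 − 0.001804 = 6.405798
step 3→4:
  ẍ = (ẋ'−ẋ)/dt = (2.136642585−2.013816796)/0.031342 = 3.918888
  θ̈ = (θ̇'−θ̇)/dt = (-0.464221960−-0.410347444)/0.031342 = -1.718924
  sinθ=0.170217, cosθ=0.985407
  F = (M+m)·ẍ + m·l·cosθ·θ̈ − m·l·sinθ·θ̇² = 4.790896 + -0.163883 − 0.002773 = 4.624239
step 4→5:
  ẍ = (ẋ'−ẋ)/dt = (1.957112993−2.136642585)/0.031342 = -5.728083
  θ̈ = (θ̇'−θ̇)/dt = (-0.287204014−-0.464221960)/0.031342 = 5.647947
  sinθ=0.157530, cosθ=0.987514
  F = (M+m)·ẍ + m·l·cosθ·θ̈ − m·l·sinθ·θ̇² = -7.002662 + 0.539631 − 0.003285 = -6.466316
step 5→6:
  ẍ = (ẋ'−ẋ)/dt = (2.131739760−1.957112993)/0.031342 = 5.571654
  θ̈ = (θ̇'−θ̇)/dt = (-0.388225092−-0.287204014)/0.031342 = -3.223185
  sinθ=0.143146, cosθ=0.989702
  F = (M+m)·ẍ + m·l·cosθ·θ̈ − m·l·sinθ·θ̇² = 6.811424 + -0.308640 − 0.001142 = 6.501642
step 6→7:
  ẍ = (ẋ'−ẋ)/dt = (1.856613286−2.131739760)/0.031342 = -8.778204
  θ̈ = (θ̇'−θ̇)/dt = (-0.142050076−-0.388225092)/0.031342 = 7.854477
  sinθ=0.134231, cosθ=0.990950
  F = (M+m)·ẍ + m·l·cosθ·θ̈ − m·l·sinθ·θ̇² = -10.731477 + 0.753064 − 0.001957 = -9.980371

F_0 = 12.874674 N
F_1 = 7.204749 N
F_2 = 6.405798 N
F_3 = 4.624239 N
F_4 = -6.466316 N
F_5 = 6.501642 N
F_6 = -9.980371 N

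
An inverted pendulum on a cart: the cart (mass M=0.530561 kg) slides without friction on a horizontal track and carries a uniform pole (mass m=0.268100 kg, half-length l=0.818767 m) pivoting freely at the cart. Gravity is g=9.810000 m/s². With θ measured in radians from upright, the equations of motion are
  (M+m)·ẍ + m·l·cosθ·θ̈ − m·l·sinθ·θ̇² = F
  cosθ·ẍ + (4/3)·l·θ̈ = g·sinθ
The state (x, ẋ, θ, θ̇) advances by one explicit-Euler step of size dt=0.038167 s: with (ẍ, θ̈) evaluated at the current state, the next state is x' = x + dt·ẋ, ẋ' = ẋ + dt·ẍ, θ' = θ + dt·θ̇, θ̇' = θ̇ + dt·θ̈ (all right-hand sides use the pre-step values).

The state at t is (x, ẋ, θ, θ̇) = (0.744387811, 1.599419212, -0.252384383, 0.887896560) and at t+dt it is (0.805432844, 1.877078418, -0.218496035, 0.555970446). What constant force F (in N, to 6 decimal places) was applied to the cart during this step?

ẍ = (ẋ'−ẋ)/dt = (1.877078418−1.599419212)/0.038167 = 7.274850
θ̈ = (θ̇'−θ̇)/dt = (0.555970446−0.887896560)/0.038167 = -8.696678
sinθ=-0.249714, cosθ=0.968320
F = (M+m)·ẍ + m·l·cosθ·θ̈ − m·l·sinθ·θ̇² = 5.810139 + -1.848542 − -0.043214 = 4.004811

F = 4.004811 N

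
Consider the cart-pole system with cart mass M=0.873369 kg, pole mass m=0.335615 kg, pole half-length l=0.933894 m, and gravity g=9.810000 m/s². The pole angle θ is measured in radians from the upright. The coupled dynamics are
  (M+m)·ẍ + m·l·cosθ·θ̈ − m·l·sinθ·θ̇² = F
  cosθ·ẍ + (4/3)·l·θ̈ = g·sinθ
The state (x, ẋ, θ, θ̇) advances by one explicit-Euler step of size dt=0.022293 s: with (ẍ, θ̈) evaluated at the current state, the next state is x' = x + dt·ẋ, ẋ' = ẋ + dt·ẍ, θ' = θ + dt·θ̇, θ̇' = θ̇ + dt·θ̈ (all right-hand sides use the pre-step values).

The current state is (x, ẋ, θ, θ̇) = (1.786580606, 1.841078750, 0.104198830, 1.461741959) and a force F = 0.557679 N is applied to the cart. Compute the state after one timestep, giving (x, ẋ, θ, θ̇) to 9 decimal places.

sinθ=0.104010378, cosθ=0.994576212
temp = (F + m·l·θ̇²·sinθ)/(M+m) = (0.557679 + 0.069655762)/1.208984 = 0.518894181
θ̈ = (g·sinθ − cosθ·temp)/(l·(4/3 − m·cos²θ/(M+m))) = 0.510001128
ẍ = temp − m·l·θ̈·cosθ/(M+m) = 0.387393622
Euler: x'=1.786580606+0.022293·1.841078750=1.827623775, ẋ'=1.841078750+0.022293·0.387393622=1.849714916
       θ'=0.104198830+0.022293·1.461741959=0.136785443, θ̇'=1.461741959+0.022293·0.510001128=1.473111414

(1.827623775, 1.849714916, 0.136785443, 1.473111414)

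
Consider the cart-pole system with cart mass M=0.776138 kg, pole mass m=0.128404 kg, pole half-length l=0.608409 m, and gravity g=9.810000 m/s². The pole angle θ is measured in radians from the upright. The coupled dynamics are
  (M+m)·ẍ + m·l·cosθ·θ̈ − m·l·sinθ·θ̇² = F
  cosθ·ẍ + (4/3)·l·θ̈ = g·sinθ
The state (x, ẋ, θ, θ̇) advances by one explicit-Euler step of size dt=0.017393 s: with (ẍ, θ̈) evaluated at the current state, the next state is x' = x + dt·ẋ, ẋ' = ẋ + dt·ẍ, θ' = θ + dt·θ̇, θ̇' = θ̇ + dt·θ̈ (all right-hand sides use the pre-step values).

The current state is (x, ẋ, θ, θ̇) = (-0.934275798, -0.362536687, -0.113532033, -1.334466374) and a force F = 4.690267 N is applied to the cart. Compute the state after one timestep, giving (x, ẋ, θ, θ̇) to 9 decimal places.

sinθ=-0.113288295, cosθ=0.993562158
temp = (F + m·l·θ̇²·sinθ)/(M+m) = (4.690267 + -0.015760663)/0.904542 = 5.167815686
θ̈ = (g·sinθ − cosθ·temp)/(l·(4/3 − m·cos²θ/(M+m))) = -8.603719980
ẍ = temp − m·l·θ̈·cosθ/(M+m) = 5.906105294
Euler: x'=-0.934275798+0.017393·-0.362536687=-0.940581399, ẋ'=-0.362536687+0.017393·5.906105294=-0.259811798
       θ'=-0.113532033+0.017393·-1.334466374=-0.136742407, θ̇'=-1.334466374+0.017393·-8.603719980=-1.484110876

(-0.940581399, -0.259811798, -0.136742407, -1.484110876)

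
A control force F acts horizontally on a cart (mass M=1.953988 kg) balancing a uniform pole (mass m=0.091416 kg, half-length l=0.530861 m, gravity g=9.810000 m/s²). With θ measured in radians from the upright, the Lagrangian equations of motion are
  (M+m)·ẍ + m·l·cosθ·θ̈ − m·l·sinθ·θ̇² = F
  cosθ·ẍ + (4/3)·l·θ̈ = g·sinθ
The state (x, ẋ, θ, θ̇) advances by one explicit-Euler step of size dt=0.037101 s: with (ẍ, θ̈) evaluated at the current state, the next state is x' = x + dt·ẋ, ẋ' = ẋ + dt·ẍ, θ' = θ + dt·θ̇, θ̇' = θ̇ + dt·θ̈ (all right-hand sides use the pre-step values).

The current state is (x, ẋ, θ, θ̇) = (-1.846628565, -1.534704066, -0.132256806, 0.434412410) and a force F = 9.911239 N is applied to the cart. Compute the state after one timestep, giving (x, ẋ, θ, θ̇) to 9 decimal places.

(-1.903567621, -1.347177469, -0.116139671, 0.103979901)

sinθ=-0.131871573, cosθ=0.991266810
temp = (F + m·l·θ̇²·sinθ)/(M+m) = (9.911239 + -0.001207699)/2.045404 = 4.845023918
θ̈ = (g·sinθ − cosθ·temp)/(l·(4/3 − m·cos²θ/(M+m))) = -8.906296556
ẍ = temp − m·l·θ̈·cosθ/(M+m) = 5.054489007
Euler: x'=-1.846628565+0.037101·-1.534704066=-1.903567621, ẋ'=-1.534704066+0.037101·5.054489007=-1.347177469
       θ'=-0.132256806+0.037101·0.434412410=-0.116139671, θ̇'=0.434412410+0.037101·-8.906296556=0.103979901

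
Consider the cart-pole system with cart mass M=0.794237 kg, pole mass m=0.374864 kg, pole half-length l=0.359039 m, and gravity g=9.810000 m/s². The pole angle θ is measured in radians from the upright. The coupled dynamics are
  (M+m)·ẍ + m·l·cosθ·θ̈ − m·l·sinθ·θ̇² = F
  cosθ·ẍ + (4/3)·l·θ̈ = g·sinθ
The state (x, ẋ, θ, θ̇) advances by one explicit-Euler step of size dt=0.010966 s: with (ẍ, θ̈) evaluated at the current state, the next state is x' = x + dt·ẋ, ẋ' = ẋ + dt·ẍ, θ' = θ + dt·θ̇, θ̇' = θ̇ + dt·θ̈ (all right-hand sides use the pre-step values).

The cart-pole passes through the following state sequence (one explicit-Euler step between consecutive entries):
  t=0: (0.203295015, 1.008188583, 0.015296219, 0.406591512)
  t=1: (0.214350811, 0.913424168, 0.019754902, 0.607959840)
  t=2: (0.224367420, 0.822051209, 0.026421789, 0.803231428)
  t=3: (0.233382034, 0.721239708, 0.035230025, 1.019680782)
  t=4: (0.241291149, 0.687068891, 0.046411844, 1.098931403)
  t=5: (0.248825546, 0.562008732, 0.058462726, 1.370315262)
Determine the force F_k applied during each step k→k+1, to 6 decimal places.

F_0 = -7.632113 N
F_1 = -7.346194 N
F_2 = -8.094297 N
F_3 = -2.675853 N
F_4 = -10.013151 N

step 0→1:
  ẍ = (ẋ'−ẋ)/dt = (0.913424168−1.008188583)/0.010966 = -8.641657
  θ̈ = (θ̇'−θ̇)/dt = (0.607959840−0.406591512)/0.010966 = 18.362970
  sinθ=0.015296, cosθ=0.999883
  F = (M+m)·ẍ + m·l·cosθ·θ̈ − m·l·sinθ·θ̇² = -10.102970 + 2.471198 − 0.000340 = -7.632113
step 1→2:
  ẍ = (ẋ'−ẋ)/dt = (0.822051209−0.913424168)/0.010966 = -8.332387
  θ̈ = (θ̇'−θ̇)/dt = (0.803231428−0.607959840)/0.010966 = 17.807002
  sinθ=0.019754, cosθ=0.999805
  F = (M+m)·ẍ + m·l·cosθ·θ̈ − m·l·sinθ·θ̇² = -9.741402 + 2.396191 − 0.000983 = -7.346194
step 2→3:
  ẍ = (ẋ'−ẋ)/dt = (0.721239708−0.822051209)/0.010966 = -9.193097
  θ̈ = (θ̇'−θ̇)/dt = (1.019680782−0.803231428)/0.010966 = 19.738223
  sinθ=0.026419, cosθ=0.999651
  F = (M+m)·ẍ + m·l·cosθ·θ̈ − m·l·sinθ·θ̇² = -10.747659 + 2.655656 − 0.002294 = -8.094297
step 3→4:
  ẍ = (ẋ'−ẋ)/dt = (0.687068891−0.721239708)/0.010966 = -3.116069
  θ̈ = (θ̇'−θ̇)/dt = (1.098931403−1.019680782)/0.010966 = 7.226940
  sinθ=0.035223, cosθ=0.999379
  F = (M+m)·ẍ + m·l·cosθ·θ̈ − m·l·sinθ·θ̇² = -3.643000 + 0.972076 − 0.004929 = -2.675853
step 4→5:
  ẍ = (ẋ'−ẋ)/dt = (0.562008732−0.687068891)/0.010966 = -11.404355
  θ̈ = (θ̇'−θ̇)/dt = (1.370315262−1.098931403)/0.010966 = 24.747753
  sinθ=0.046395, cosθ=0.998923
  F = (M+m)·ẍ + m·l·cosθ·θ̈ − m·l·sinθ·θ̇² = -13.332843 + 3.327233 − 0.007541 = -10.013151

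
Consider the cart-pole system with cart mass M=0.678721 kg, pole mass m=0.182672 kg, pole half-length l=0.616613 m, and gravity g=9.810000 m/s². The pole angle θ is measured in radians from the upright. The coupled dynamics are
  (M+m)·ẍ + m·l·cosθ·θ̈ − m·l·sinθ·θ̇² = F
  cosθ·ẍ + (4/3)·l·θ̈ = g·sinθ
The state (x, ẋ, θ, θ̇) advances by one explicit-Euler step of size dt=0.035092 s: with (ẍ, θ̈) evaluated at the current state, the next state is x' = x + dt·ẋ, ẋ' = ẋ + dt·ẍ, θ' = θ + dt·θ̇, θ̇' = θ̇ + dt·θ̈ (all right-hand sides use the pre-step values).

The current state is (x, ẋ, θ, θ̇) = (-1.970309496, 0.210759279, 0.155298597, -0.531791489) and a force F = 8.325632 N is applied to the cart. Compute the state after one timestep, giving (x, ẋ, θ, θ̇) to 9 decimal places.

(-1.962913531, 0.602598929, 0.136636970, -0.937893107)

sinθ=0.154675110, cosθ=0.987965389
temp = (F + m·l·θ̇²·sinθ)/(M+m) = (8.325632 + 0.004927060)/0.861393 = 9.671031759
θ̈ = (g·sinθ − cosθ·temp)/(l·(4/3 − m·cos²θ/(M+m))) = -11.572484272
ẍ = temp − m·l·θ̈·cosθ/(M+m) = 11.166067764
Euler: x'=-1.970309496+0.035092·0.210759279=-1.962913531, ẋ'=0.210759279+0.035092·11.166067764=0.602598929
       θ'=0.155298597+0.035092·-0.531791489=0.136636970, θ̇'=-0.531791489+0.035092·-11.572484272=-0.937893107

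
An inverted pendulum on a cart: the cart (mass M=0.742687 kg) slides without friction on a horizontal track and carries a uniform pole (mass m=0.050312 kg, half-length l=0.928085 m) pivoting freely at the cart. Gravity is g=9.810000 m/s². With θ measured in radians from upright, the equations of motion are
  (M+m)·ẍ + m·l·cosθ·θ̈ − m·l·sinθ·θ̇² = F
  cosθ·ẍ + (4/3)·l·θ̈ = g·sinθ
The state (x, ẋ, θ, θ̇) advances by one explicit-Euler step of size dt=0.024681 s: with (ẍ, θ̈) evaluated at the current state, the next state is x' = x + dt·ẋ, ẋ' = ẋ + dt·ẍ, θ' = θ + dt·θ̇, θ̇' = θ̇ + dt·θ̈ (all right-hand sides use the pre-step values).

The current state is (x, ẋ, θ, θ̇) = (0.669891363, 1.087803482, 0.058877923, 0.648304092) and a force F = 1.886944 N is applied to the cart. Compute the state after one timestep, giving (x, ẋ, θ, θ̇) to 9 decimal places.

(0.696739441, 1.148782771, 0.074878716, 0.610624650)

sinθ=0.058843911, cosθ=0.998267196
temp = (F + m·l·θ̇²·sinθ)/(M+m) = (1.886944 + 0.001154831)/0.792999 = 2.380959914
θ̈ = (g·sinθ − cosθ·temp)/(l·(4/3 − m·cos²θ/(M+m))) = -1.526657850
ẍ = temp − m·l·θ̈·cosθ/(M+m) = 2.470697671
Euler: x'=0.669891363+0.024681·1.087803482=0.696739441, ẋ'=1.087803482+0.024681·2.470697671=1.148782771
       θ'=0.058877923+0.024681·0.648304092=0.074878716, θ̇'=0.648304092+0.024681·-1.526657850=0.610624650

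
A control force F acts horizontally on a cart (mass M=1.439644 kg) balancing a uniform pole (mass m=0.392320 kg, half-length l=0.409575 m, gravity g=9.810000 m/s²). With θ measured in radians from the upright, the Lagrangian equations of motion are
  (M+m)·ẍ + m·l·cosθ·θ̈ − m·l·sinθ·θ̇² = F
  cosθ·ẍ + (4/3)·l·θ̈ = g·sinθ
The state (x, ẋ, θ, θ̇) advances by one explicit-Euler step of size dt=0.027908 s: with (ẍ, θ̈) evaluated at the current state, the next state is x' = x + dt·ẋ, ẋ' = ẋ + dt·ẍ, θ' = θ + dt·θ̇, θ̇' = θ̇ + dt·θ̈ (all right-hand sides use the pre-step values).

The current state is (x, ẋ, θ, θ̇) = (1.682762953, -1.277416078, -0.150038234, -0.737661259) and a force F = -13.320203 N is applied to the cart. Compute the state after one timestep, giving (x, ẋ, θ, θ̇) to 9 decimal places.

sinθ=-0.149475937, cosθ=0.988765364
temp = (F + m·l·θ̇²·sinθ)/(M+m) = (-13.320203 + -0.013069505)/1.831964 = -7.278130195
θ̈ = (g·sinθ − cosθ·temp)/(l·(4/3 − m·cos²θ/(M+m))) = 12.447109801
ẍ = temp − m·l·θ̈·cosθ/(M+m) = -8.357620432
Euler: x'=1.682762953+0.027908·-1.277416078=1.647112825, ẋ'=-1.277416078+0.027908·-8.357620432=-1.510660549
       θ'=-0.150038234+0.027908·-0.737661259=-0.170624884, θ̇'=-0.737661259+0.027908·12.447109801=-0.390287319

(1.647112825, -1.510660549, -0.170624884, -0.390287319)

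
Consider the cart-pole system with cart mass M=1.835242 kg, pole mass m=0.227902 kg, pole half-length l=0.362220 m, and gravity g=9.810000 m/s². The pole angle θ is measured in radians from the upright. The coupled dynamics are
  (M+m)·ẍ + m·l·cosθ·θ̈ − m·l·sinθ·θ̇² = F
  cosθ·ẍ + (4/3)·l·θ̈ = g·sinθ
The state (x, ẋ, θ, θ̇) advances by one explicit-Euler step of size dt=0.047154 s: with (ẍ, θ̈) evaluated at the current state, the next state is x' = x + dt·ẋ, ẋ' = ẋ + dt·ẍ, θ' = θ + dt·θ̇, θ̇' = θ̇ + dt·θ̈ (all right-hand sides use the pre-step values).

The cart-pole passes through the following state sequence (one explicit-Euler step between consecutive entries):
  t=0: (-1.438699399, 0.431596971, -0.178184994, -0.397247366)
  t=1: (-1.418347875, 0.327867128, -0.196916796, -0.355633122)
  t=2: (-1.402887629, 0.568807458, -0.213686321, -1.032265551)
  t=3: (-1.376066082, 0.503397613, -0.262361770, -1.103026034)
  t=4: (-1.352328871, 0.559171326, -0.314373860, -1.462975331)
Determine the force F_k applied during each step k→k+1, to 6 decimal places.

step 0→1:
  ẍ = (ẋ'−ẋ)/dt = (0.327867128−0.431596971)/0.047154 = -2.199810
  θ̈ = (θ̇'−θ̇)/dt = (-0.355633122−-0.397247366)/0.047154 = 0.882518
  sinθ=-0.177244, cosθ=0.984167
  F = (M+m)·ẍ + m·l·cosθ·θ̈ − m·l·sinθ·θ̇² = -4.538525 + 0.071699 − -0.002309 = -4.464517
step 1→2:
  ẍ = (ẋ'−ẋ)/dt = (0.568807458−0.327867128)/0.047154 = 5.109648
  θ̈ = (θ̇'−θ̇)/dt = (-1.032265551−-0.355633122)/0.047154 = -14.349417
  sinθ=-0.195647, cosθ=0.980674
  F = (M+m)·ẍ + m·l·cosθ·θ̈ − m·l·sinθ·θ̇² = 10.541939 + -1.161662 − -0.002043 = 9.382320
step 2→3:
  ẍ = (ẋ'−ẋ)/dt = (0.503397613−0.568807458)/0.047154 = -1.387154
  θ̈ = (θ̇'−θ̇)/dt = (-1.103026034−-1.032265551)/0.047154 = -1.500625
  sinθ=-0.212064, cosθ=0.977256
  F = (M+m)·ẍ + m·l·cosθ·θ̈ − m·l·sinθ·θ̇² = -2.861898 + -0.121060 − -0.018654 = -2.964304
step 3→4:
  ẍ = (ẋ'−ẋ)/dt = (0.559171326−0.503397613)/0.047154 = 1.182799
  θ̈ = (θ̇'−θ̇)/dt = (-1.462975331−-1.103026034)/0.047154 = -7.633484
  sinθ=-0.259362, cosθ=0.965780
  F = (M+m)·ẍ + m·l·cosθ·θ̈ − m·l·sinθ·θ̇² = 2.440285 + -0.608586 − -0.026049 = 1.857749

F_0 = -4.464517 N
F_1 = 9.382320 N
F_2 = -2.964304 N
F_3 = 1.857749 N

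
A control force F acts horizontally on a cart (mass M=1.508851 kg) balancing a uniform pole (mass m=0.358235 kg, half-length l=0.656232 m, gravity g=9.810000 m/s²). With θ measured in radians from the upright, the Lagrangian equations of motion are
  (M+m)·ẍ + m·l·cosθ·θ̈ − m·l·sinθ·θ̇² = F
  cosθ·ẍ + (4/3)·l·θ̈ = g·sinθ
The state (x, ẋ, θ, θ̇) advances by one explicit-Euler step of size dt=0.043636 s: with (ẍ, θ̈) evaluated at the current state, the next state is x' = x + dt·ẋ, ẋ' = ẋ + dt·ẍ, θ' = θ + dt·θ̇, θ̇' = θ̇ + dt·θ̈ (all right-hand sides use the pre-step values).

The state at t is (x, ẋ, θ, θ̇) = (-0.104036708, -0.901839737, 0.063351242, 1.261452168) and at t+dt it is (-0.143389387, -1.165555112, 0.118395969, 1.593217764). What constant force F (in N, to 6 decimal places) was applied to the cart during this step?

F = -9.523695 N

ẍ = (ẋ'−ẋ)/dt = (-1.165555112−-0.901839737)/0.043636 = -6.043528
θ̈ = (θ̇'−θ̇)/dt = (1.593217764−1.261452168)/0.043636 = 7.603025
sinθ=0.063309, cosθ=0.997994
F = (M+m)·ẍ + m·l·cosθ·θ̈ − m·l·sinθ·θ̇² = -11.283786 + 1.783774 − 0.023683 = -9.523695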